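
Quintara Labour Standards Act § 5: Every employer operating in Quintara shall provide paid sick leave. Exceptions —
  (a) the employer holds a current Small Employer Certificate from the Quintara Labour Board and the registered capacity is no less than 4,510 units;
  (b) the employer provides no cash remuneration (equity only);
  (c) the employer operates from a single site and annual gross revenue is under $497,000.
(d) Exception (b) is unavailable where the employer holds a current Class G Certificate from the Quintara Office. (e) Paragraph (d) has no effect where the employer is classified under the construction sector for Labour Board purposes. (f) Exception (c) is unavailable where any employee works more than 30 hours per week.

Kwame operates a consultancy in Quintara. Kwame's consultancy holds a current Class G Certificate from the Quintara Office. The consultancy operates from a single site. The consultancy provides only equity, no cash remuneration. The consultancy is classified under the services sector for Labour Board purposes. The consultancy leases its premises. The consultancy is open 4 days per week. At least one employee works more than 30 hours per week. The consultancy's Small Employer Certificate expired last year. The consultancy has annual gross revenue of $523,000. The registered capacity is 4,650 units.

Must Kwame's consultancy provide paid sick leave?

Yes — Kwame's consultancy must provide paid sick leave.

Exception (a) does not apply: the Small Employer Certificate has expired.
Exception (b)'s conditions are all satisfied: remuneration is equity-only. But: (d) operates against (b): a current Class G Certificate is held. (e), which would lift (d), is not triggered — the consultancy is classified under the services sector. Exception (b) does not apply.
Exception (c) fails — annual gross revenue is $523,000, not under $497,000.
No exception is made out. Kwame's consultancy falls within the general rule.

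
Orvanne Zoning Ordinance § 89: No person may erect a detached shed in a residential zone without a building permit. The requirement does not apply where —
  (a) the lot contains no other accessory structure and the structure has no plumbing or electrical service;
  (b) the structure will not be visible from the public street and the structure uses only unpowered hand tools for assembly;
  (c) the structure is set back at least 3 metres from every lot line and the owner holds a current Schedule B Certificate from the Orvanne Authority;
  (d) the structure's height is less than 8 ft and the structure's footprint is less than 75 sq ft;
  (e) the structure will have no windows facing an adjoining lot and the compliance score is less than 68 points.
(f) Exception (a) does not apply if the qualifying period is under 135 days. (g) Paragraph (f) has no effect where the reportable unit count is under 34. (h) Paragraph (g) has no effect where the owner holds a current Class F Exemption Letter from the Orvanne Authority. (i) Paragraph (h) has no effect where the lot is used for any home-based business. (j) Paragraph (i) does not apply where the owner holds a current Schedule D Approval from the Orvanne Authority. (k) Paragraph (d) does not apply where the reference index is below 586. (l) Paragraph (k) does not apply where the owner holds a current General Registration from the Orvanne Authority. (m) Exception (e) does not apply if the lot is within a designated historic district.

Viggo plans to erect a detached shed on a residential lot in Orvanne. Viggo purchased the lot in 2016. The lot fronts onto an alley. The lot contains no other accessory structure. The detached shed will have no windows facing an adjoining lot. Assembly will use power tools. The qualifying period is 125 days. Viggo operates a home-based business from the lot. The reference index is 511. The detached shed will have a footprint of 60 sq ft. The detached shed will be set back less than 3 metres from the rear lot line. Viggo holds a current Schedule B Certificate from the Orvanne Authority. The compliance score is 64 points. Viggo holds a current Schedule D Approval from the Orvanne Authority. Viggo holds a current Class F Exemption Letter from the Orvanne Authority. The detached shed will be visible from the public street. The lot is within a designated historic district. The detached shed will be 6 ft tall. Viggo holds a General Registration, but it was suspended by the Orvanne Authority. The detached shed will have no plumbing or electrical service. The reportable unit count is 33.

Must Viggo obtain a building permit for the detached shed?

Exception (a): the lot has no other accessory structure; there is no plumbing or electrical service — every condition holds. Turning to paragraphs (f)–(j): (f) operates against (a): the qualifying period is 125 days, under the 135 days limit. (g) applies (the reportable unit count is 33, under the 34 limit), but yields to (h): (h) operates against (g): a current Class F Exemption Letter is held. (i) would limit (h) — a home-based business operates on the lot — but (j) sets (i) aside: (j) operates against (i): a current Schedule D Approval is held. (a) is therefore removed.
Exception (b) does not apply: the structure will be visible from the street.
Exception (c) requires that the structure is set back at least 3 metres from every lot line; but the rear setback is under 3 m, so (c) is unavailable.
Exception (d)'s conditions are all satisfied: the structure's height is 6 ft, less than the 8 ft limit; the structure's footprint is 60 sq ft, less than the 75 sq ft limit. But: (k) operates against (d): the reference index is 511, below the 586 limit. (l), which would lift (k), is not triggered — there is no General Registration in force. Exception (d) does not apply.
Exception (e): no windows face an adjoining lot; the compliance score is 64 points, less than the 68 points limit — every condition holds. However, paragraph (m) must be considered: (m) operates — the lot is in a historic district. (e) is therefore removed.
Every exception is unavailable, so the rule governs.

Yes — Viggo must obtain a building permit.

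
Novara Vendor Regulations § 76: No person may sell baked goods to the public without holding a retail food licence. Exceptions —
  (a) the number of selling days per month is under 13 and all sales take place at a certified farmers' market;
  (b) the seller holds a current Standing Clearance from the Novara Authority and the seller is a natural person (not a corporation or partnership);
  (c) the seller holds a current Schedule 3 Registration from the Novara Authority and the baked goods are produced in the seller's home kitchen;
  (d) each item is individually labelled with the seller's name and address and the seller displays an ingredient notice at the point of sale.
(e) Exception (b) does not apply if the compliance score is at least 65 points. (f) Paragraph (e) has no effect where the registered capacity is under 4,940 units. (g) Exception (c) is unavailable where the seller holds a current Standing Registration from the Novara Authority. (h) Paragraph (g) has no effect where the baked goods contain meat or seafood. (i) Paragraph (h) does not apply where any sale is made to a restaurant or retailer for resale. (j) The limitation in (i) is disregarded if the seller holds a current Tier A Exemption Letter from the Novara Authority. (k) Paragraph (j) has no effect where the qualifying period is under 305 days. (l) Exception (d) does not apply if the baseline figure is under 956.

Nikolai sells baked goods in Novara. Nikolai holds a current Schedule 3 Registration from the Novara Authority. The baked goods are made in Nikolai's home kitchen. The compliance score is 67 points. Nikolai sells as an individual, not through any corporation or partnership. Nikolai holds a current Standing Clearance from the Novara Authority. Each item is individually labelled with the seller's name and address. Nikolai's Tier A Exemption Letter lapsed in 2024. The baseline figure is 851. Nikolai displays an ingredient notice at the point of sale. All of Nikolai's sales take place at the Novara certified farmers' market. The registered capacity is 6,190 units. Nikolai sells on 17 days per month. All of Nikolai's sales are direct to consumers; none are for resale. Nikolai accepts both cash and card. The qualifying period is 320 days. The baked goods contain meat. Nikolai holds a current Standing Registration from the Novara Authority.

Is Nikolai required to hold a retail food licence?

No — exception (c) applies; Nikolai is not required to hold a retail food licence.

Exception (a) requires that the number of selling days per month is under 13; but the number of selling days per month is 17, not under 13, so (a) is unavailable.
Exception (b)'s conditions are all satisfied: a current Standing Clearance is held; the seller is a natural person. But: (e) is triggered — the compliance score is 67 points, meeting the 65 points threshold. (f), which would lift (e), does not operate here — the registered capacity is 6,190 units, not under 4,940 units. (b) is therefore removed.
Exception (c) is satisfied on its face — a current Schedule 3 Registration is held; the baked goods are home-kitchen produced. Applying paragraphs (g)–(k): (g) would limit (c) — a current Standing Registration is held — but (h) sets (g) aside: (h) operates against (g): the baked goods contain meat. (i) is inapplicable (no sales are for resale), so (h) stands. Exception (c) stands.
Exception (d): items are individually labelled; an ingredient notice is displayed — every condition holds. Turning to paragraph (l): (l) operates against (d): the baseline figure is 851, under the 956 limit. So (d) is unavailable.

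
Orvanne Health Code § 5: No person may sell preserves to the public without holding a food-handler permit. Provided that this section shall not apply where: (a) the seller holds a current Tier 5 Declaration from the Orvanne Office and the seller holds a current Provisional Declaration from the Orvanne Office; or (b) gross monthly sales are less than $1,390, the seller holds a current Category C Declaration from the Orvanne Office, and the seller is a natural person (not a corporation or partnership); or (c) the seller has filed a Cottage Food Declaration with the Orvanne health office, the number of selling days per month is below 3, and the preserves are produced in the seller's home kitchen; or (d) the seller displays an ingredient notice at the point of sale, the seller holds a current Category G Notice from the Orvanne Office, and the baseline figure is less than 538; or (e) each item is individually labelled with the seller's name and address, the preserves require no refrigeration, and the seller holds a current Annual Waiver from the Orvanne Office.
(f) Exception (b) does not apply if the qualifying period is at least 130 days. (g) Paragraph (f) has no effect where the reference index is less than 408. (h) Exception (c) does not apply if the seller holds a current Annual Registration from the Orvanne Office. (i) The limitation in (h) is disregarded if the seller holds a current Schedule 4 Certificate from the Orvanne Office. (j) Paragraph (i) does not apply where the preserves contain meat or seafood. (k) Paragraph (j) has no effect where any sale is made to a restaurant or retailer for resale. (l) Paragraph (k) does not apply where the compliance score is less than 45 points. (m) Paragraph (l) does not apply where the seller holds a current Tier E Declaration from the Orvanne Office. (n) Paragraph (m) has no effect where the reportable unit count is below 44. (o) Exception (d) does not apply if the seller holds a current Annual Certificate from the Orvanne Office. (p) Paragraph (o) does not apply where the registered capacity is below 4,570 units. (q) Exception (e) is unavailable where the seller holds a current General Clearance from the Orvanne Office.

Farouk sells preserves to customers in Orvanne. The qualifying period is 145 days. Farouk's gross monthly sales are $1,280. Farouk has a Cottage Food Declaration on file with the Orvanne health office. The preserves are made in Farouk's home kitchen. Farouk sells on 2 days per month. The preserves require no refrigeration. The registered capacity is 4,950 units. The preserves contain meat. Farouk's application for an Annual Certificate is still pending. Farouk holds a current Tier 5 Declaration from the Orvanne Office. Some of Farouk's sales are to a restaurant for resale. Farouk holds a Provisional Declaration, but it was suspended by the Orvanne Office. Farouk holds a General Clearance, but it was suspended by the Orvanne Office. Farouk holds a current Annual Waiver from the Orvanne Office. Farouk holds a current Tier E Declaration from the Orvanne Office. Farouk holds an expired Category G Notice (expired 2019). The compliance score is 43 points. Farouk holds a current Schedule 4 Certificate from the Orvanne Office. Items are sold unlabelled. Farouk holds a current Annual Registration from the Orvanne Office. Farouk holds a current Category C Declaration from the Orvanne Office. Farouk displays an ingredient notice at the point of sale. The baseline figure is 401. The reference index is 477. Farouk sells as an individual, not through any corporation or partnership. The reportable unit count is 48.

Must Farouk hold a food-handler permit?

No — exception (c) applies; Farouk is not required to hold a food-handler permit.

Exception (a) requires that the seller holds a current Provisional Declaration from the Orvanne Office; but no current Provisional Declaration is held, so (a) is unavailable.
Exception (b): gross monthly sales are $1,280, less than the $1,390 limit; a current Category C Declaration is held; the seller is a natural person — every condition holds. But: (f) operates against (b): the qualifying period is 145 days, meeting the 130 days threshold. (g) is not engaged (the reference index is 477, not less than 408), so (f) stands. (b) is therefore removed.
Exception (c) is satisfied on its face — a Cottage Food Declaration is on file; the number of selling days per month is 2, below the 3 limit; the preserves are home-kitchen produced. Applying paragraphs (h)–(n): (h) would limit (c) — a current Annual Registration is held — but (i) sets (h) aside: (i) operates — a current Schedule 4 Certificate is held. (j) is engaged (the preserves contain meat), but is displaced by (k): (k) is triggered — some sales are to a restaurant for resale. (l) operates (the compliance score is 43 points, less than the 45 points limit), but is overridden by (m): (m) applies — a current Tier E Declaration is held. (n), which would lift (m), is not engaged — the reportable unit count is 48, not below 44. Exception (c) stands.
Exception (d) fails — no current Category G Notice is held.
Exception (e) does not apply: items are sold unlabelled.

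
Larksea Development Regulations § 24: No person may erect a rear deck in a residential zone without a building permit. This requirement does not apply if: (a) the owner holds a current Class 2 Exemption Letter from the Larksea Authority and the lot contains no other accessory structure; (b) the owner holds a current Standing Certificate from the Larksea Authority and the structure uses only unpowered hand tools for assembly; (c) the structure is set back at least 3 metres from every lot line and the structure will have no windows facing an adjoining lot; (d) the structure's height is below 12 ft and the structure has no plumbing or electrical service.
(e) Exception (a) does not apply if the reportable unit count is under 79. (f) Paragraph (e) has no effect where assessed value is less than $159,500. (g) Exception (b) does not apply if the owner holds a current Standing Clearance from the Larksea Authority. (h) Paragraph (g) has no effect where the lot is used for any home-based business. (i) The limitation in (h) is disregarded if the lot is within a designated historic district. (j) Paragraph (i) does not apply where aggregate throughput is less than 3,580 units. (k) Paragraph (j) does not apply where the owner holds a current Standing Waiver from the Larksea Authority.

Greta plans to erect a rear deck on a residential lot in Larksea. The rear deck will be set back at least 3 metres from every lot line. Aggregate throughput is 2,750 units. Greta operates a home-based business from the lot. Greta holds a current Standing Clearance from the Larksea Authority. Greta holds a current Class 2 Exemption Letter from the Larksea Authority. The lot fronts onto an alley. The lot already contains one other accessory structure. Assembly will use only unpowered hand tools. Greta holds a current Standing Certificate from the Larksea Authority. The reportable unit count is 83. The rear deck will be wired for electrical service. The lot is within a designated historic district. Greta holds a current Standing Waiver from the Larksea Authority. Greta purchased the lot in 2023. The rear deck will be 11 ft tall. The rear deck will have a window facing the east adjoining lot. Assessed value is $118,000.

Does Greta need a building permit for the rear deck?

Yes — Greta must obtain a building permit.

Exception (a) fails — the lot already has another accessory structure.
Exception (b): a current Standing Certificate is held; assembly uses only hand tools — every condition holds. Turning to paragraphs (g)–(k): (g) is triggered — a current Standing Clearance is held. (h) is triggered (a home-based business operates on the lot), but is set aside by (i): (i) operates — the lot is in a historic district. (j) would limit (i) — aggregate throughput is 2,750 units, less than the 3,580 units limit — but (k) sets (j) aside: (k) operates against (j): a current Standing Waiver is held. (b) is therefore removed.
Exception (c) fails — a window faces an adjoining lot.
Exception (d) requires that the structure has no plumbing or electrical service; but electrical service is planned, so (d) is unavailable.
No exception is made out. Greta falls within the general rule.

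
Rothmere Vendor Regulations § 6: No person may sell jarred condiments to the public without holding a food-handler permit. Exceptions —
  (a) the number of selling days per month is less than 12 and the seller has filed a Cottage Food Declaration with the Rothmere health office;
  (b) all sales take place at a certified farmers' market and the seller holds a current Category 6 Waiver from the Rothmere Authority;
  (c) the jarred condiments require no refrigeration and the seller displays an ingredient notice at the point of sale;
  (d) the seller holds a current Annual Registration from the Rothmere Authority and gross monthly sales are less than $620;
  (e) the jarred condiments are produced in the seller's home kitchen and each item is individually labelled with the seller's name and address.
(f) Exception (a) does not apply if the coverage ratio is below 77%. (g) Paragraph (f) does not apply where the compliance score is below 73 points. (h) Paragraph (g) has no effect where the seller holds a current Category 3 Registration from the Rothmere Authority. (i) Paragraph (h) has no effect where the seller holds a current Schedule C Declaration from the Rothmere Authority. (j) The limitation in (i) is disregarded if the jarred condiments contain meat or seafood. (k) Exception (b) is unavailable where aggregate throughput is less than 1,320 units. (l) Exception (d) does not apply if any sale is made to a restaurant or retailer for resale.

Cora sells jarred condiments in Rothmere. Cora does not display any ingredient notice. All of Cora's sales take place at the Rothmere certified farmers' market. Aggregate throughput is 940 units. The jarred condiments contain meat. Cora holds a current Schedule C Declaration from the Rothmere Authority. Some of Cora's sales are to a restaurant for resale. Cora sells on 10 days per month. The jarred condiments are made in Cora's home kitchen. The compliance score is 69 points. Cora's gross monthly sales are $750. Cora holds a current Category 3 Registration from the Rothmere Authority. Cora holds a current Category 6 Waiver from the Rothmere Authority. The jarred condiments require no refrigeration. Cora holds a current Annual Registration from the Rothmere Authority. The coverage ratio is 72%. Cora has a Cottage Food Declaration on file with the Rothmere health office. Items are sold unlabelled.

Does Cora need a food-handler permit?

Yes — Cora must hold a food-handler permit.

Exception (a) is satisfied on its face — the number of selling days per month is 10, less than the 12 limit; a Cottage Food Declaration is on file. But: (f) is triggered — the coverage ratio is 72%, below the 77% limit. (g) is triggered (the compliance score is 69 points, below the 73 points limit), but is overridden by (h): (h) operates against (g): a current Category 3 Registration is held. (i) would limit (h) — a current Schedule C Declaration is held — but (j) sets (i) aside: (j) operates against (i): the jarred condiments contain meat. Exception (a) does not apply.
All of (b)'s requirements are met (all sales are at a certified farmers' market; a current Category 6 Waiver is held). But: (k) is engaged — aggregate throughput is 940 units, less than the 1,320 units limit. (b) is therefore removed.
Exception (c) does not apply: no ingredient notice is displayed.
Exception (d) requires that gross monthly sales are less than $620; but gross monthly sales are $750, not less than $620, so (d) is unavailable.
Exception (e) requires that each item is individually labelled with the seller's name and address; but items are sold unlabelled, so (e) is unavailable.
No exception is made out. Cora falls within the general rule.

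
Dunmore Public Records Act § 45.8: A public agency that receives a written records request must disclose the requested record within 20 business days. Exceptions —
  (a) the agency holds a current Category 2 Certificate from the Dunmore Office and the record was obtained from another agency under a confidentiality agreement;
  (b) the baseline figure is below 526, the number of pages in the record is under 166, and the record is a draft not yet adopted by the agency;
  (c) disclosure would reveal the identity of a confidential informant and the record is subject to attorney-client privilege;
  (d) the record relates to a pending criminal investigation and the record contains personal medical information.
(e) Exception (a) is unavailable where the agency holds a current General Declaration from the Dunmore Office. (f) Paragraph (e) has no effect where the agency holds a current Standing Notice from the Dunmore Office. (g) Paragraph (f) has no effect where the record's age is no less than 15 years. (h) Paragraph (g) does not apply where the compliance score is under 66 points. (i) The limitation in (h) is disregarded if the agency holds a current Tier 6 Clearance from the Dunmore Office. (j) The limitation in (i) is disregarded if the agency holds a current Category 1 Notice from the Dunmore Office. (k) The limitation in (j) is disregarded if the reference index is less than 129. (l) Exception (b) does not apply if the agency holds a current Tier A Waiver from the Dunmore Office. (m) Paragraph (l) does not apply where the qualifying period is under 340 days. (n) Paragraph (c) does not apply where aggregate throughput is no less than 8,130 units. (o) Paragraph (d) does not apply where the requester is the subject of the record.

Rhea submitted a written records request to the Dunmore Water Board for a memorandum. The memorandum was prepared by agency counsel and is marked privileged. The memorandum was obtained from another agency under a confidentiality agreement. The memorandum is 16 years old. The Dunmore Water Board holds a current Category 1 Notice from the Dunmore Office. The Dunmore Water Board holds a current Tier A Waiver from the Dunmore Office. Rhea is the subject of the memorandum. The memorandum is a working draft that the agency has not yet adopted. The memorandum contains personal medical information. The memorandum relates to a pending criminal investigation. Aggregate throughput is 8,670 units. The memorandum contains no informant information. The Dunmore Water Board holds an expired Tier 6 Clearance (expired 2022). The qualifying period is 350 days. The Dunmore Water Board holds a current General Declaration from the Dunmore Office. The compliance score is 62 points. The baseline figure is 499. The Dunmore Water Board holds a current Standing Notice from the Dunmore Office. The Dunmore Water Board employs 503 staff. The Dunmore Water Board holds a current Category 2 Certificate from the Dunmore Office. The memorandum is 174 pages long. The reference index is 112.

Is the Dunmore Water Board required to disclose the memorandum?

Exception (a): a current Category 2 Certificate is held; the memorandum was obtained under a confidentiality agreement — every condition holds. As to paragraphs (e)–(k): (e) applies (a current General Declaration is held), but is set aside by (f): (f) operates against (e): a current Standing Notice is held. (g) would limit (f) — the record's age is 16 years, meeting the 15 years threshold — but (h) sets (g) aside: (h) is engaged — the compliance score is 62 points, under the 66 points limit. (i) does not operate here (there is no Tier 6 Clearance in force), so (h) stands. Exception (a) stands.
Exception (b) fails — the number of pages in the record is 174, not under 166.
Exception (c) does not apply: the memorandum contains no informant information.
Exception (d): the memorandum relates to a pending investigation; the memorandum contains personal medical information — every condition holds. Turning to paragraph (o): (o) operates — Rhea is the subject of the memorandum. So (d) is unavailable.

No — exception (a) applies; the Dunmore Water Board is not required to disclose the memorandum.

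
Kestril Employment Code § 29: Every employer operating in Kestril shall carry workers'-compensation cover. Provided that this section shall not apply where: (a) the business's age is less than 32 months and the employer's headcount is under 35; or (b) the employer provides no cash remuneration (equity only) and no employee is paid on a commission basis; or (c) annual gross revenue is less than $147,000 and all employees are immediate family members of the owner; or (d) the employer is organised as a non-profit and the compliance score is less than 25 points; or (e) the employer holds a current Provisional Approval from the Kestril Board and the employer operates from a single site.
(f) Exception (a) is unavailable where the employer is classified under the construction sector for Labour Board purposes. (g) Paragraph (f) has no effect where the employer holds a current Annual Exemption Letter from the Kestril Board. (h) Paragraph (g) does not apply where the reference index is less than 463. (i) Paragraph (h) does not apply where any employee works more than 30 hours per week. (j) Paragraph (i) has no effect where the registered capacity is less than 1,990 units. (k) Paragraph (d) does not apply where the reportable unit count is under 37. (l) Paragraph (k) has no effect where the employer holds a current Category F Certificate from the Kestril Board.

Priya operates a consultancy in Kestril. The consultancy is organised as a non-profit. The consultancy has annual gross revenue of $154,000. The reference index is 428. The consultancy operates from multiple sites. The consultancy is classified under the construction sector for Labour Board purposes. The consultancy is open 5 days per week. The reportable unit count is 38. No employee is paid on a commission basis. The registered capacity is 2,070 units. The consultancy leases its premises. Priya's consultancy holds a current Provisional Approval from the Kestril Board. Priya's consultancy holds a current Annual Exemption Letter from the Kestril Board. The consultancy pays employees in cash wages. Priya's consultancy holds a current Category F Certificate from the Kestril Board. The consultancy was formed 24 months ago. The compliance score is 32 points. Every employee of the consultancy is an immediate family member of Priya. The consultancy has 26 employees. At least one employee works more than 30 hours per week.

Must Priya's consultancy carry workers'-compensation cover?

All of (a)'s requirements are met (the business's age is 24 months, less than the 32 months limit; the employer's headcount is 26, under the 35 limit). Applying paragraphs (f)–(j): (f) is engaged (the consultancy is classified under the construction sector), but is displaced by (g): (g) applies — a current Annual Exemption Letter is held. (h) is engaged (the reference index is 428, less than the 463 limit), but is displaced by (i): (i) operates against (h): at least one employee exceeds 30 hours/week. (j) is not engaged (the registered capacity is 2,070 units, not less than 1,990 units), so (i) stands. So (a) applies.
Exception (b) fails — employees are paid cash wages.
Exception (c) does not apply: annual gross revenue is $154,000, not less than $147,000.
Exception (d) requires that the compliance score is less than 25 points; but the compliance score is 32 points, not less than 25 points, so (d) is unavailable.
Exception (e) does not apply: the employer operates from multiple sites.

No — exception (a) applies; Priya's consultancy is not required to carry workers'-compensation cover.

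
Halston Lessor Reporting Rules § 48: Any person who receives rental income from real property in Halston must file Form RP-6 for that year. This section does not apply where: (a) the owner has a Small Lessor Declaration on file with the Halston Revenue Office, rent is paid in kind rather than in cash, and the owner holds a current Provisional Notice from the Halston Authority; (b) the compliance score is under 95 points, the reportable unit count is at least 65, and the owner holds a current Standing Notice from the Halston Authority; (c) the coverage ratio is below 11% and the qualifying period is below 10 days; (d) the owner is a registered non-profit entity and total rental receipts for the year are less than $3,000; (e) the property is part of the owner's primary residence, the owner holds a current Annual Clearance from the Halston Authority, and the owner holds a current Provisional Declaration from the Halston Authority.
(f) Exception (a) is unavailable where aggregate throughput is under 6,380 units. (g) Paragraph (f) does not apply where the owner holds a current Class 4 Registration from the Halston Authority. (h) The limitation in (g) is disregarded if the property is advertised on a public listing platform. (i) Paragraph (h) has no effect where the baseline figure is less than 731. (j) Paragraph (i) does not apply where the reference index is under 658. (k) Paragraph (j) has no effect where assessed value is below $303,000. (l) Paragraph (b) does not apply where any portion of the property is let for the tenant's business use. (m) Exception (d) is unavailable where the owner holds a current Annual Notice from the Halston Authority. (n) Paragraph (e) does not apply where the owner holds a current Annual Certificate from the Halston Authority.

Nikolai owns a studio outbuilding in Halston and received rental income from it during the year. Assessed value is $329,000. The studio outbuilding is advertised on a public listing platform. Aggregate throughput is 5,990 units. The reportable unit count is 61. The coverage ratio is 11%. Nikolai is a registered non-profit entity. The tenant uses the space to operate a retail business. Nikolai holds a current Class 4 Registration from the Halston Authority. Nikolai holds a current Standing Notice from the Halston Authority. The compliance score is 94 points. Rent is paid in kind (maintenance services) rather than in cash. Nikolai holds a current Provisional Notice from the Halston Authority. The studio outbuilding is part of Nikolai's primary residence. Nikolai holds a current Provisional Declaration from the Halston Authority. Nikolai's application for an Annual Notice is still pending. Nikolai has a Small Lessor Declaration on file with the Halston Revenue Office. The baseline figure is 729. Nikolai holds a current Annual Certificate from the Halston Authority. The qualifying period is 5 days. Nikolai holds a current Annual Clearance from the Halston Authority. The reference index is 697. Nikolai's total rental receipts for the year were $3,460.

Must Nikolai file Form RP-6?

Exception (a)'s conditions are all satisfied: a Small Lessor Declaration is on file; rent is paid in kind; a current Provisional Notice is held. Applying paragraphs (f)–(k): (f) would limit (a) — aggregate throughput is 5,990 units, under the 6,380 units limit — but (g) sets (f) aside: (g) is engaged — a current Class 4 Registration is held. (h) would limit (g) — the property is publicly advertised — but (i) sets (h) aside: (i) operates against (h): the baseline figure is 729, less than the 731 limit. (j), which would lift (i), is inapplicable — the reference index is 697, not under 658. So (a) applies.
Exception (b) fails — the reportable unit count is 61, short of 65.
Exception (c) does not apply: the coverage ratio is 11%, not below 11%.
Exception (d) fails — total rental receipts for the year are $3,460, not less than $3,000.
Exception (e) is satisfied on its face — the studio outbuilding is part of the primary residence; a current Annual Clearance is held; a current Provisional Declaration is held. But applying paragraph (n): (n) operates against (e): a current Annual Certificate is held. (e) is therefore removed.

No — exception (a) applies; Nikolai is not required to file Form RP-6.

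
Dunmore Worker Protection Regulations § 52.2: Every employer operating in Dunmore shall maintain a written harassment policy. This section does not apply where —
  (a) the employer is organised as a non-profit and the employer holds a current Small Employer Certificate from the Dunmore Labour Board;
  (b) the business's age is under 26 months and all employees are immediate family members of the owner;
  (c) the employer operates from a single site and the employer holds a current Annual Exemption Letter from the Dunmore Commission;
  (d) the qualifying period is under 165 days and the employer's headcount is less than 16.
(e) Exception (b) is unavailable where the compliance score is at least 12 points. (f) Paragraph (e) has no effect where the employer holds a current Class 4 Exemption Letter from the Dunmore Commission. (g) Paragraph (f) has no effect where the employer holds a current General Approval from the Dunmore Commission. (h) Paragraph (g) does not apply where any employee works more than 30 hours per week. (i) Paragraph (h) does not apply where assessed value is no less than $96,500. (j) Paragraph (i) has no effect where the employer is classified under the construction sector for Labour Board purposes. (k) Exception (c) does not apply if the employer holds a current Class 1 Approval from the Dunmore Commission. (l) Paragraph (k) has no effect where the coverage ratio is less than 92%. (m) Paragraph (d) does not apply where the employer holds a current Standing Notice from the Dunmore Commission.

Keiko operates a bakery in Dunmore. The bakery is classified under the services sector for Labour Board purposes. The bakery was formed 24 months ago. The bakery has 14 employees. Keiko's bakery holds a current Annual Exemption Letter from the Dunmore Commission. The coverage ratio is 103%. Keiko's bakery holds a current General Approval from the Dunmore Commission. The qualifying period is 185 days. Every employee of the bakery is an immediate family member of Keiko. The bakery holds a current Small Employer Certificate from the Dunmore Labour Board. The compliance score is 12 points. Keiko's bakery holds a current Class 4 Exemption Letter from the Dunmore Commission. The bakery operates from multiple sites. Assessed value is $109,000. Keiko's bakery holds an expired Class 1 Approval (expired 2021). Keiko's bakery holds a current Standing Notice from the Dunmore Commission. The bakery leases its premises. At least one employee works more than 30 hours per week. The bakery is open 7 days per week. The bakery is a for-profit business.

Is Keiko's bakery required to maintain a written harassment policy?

Yes — Keiko's bakery must maintain a written harassment policy.

Exception (a) fails — the employer is for-profit.
Exception (b) is satisfied on its face — the business's age is 24 months, under the 26 months limit; every employee is an immediate family member. However, paragraphs (e)–(j) must be considered: (e) operates against (b): the compliance score is 12 points, meeting the 12 points threshold. (f) operates (a current Class 4 Exemption Letter is held), but is displaced by (g): (g) operates against (f): a current General Approval is held. (h) is triggered (at least one employee exceeds 30 hours/week), but is itself disapplied by (i): (i) operates against (h): assessed value is $109,000, meeting the $96,500 threshold. (j) is not engaged (the bakery is classified under the services sector), so (i) stands. (b) is therefore removed.
Exception (c) does not apply: the employer operates from multiple sites.
Exception (d) does not apply: the qualifying period is 185 days, not under 165 days.
Every exception is unavailable, so the rule governs.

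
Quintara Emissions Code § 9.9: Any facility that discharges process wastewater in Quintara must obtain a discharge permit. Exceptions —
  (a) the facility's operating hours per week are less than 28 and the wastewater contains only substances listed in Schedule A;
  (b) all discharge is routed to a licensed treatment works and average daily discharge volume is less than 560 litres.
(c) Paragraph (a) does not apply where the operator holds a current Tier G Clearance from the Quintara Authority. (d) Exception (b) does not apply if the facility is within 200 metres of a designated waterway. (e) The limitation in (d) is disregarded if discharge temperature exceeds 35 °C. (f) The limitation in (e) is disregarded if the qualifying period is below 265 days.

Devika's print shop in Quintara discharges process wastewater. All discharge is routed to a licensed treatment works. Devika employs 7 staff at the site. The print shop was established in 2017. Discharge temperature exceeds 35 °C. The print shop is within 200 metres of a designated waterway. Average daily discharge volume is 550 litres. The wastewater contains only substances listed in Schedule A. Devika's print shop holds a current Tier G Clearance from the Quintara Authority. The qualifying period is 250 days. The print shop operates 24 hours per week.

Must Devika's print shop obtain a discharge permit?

Exception (a): the facility's operating hours per week are 24, less than the 28 limit; the wastewater is Schedule-A-only — every condition holds. But: (c) applies — a current Tier G Clearance is held. So (a) is unavailable.
Exception (b): discharge is routed to a licensed treatment works; average daily discharge volume is 550 litres, less than the 560 litres limit — every condition holds. But applying paragraphs (d)–(f): (d) operates against (b): the print shop is within 200 m of a designated waterway. (e) is triggered (discharge temperature exceeds 35 °C), but is overridden by (f): (f) operates — the qualifying period is 250 days, below the 265 days limit. Exception (b) does not apply.
No exception is made out. Devika's print shop falls within the general rule.

Yes — Devika's print shop must obtain a discharge permit.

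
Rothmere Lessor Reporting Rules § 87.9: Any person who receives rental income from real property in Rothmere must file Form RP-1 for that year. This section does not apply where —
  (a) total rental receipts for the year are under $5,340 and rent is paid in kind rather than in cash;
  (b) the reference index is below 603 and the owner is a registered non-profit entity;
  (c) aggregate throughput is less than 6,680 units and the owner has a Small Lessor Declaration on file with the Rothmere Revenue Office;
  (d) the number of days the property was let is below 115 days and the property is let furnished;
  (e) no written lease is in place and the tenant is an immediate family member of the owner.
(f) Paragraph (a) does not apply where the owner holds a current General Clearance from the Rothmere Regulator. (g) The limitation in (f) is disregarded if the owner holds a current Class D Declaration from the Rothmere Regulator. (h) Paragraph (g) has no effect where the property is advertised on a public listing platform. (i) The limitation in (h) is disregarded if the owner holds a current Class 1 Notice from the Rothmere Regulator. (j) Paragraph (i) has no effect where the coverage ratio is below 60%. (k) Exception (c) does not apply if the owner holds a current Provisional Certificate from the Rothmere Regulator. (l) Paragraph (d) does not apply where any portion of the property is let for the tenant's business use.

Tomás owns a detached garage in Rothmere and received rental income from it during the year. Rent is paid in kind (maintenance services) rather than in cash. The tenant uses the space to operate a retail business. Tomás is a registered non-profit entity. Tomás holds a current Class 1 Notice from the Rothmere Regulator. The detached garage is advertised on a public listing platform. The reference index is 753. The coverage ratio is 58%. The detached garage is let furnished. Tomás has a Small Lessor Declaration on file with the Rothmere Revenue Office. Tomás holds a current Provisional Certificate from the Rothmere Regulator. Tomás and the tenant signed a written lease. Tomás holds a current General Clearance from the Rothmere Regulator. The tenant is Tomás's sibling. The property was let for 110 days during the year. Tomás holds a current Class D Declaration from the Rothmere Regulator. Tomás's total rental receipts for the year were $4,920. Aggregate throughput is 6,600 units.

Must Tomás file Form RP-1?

Exception (a)'s conditions are all satisfied: total rental receipts for the year are $4,920, under the $5,340 limit; rent is paid in kind. However, paragraphs (f)–(j) must be considered: (f) is engaged — a current General Clearance is held. (g) would limit (f) — a current Class D Declaration is held — but (h) sets (g) aside: (h) operates — the property is publicly advertised. (i) would limit (h) — a current Class 1 Notice is held — but (j) sets (i) aside: (j) operates against (i): the coverage ratio is 58%, below the 60% limit. (a) is therefore removed.
Exception (b) does not apply: the reference index is 753, not below 603.
All of (c)'s requirements are met (aggregate throughput is 6,600 units, less than the 6,680 units limit; a Small Lessor Declaration is on file). Turning to paragraph (k): (k) operates against (c): a current Provisional Certificate is held. So (c) is unavailable.
Exception (d) is satisfied on its face — the number of days the property was let is 110 days, below the 115 days limit; the property is let furnished. However, paragraph (l) must be considered: (l) is engaged — the space is let for business use. Exception (d) does not apply.
Exception (e) does not apply: a written lease is in place.
None of the exceptions is available; § 87.9 applies in full.

Yes — Tomás must file Form RP-1.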